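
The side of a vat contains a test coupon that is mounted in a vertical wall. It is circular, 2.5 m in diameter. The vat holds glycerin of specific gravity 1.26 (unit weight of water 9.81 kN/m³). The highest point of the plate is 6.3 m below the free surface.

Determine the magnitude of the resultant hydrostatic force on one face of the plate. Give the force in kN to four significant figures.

γ = 1.26 × 9.81 = 12.3606 kN/m³.
The centroid is at the centre, 1.25 m below the top of the plate, so the centroid depth is h_c = 6.3 + 1.25 = 7.55 m.
A = π(1.25)² = 4.90874 m².
Resultant F = γ·h_c·A = 12.3606 × 7.55 × 4.90874 = 458.096 kN.

F ≈ 458.1 kN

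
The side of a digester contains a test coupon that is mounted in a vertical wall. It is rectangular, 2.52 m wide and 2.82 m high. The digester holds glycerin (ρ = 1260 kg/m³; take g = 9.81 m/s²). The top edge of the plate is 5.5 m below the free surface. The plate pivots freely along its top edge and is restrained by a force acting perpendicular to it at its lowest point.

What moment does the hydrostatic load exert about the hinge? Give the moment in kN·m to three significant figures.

γ = ρg = 1260 × 9.81 / 1000 = 12.3606 kN/m³.
The centroid lies 2.82/2 = 1.41 m below the top edge, so the centroid depth is h_c = 5.5 + 1.41 = 6.91 m.
A = 2.52 × 2.82 = 7.1064 m².
Resultant F = γ·h_c·A = 12.3606 × 6.91 × 7.1064 = 606.97 kN.
I_c = b·h³/12 = 2.52 × 2.82³/12 = 4.70941 m⁴.
Centre of pressure: y_p = y_c + I_c/(y_c·A) = 6.91 + 4.70941/(6.91 × 7.1064) = 6.91 + 0.0959045 = 7.0059 m along the plane.
The resultant acts 1.41 + 0.0959045 = 1.5059 m (along the plate) below the hinge at the top edge, so the moment about the hinge is M = F × 1.5059 = 606.97 × 1.5059 = 914.036 kN·m.

M ≈ 914 kN·m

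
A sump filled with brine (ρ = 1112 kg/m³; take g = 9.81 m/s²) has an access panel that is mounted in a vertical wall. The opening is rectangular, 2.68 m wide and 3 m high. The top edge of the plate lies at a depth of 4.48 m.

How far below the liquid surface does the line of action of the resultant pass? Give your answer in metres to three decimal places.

γ = ρg = 1112 × 9.81 / 1000 = 10.90872 kN/m³.
The centroid lies 3/2 = 1.5 m below the top edge, so the centroid depth is h_c = 4.48 + 1.5 = 5.98 m.
A = 2.68 × 3 = 8.04 m².
Resultant F = γ·h_c·A = 10.90872 × 5.98 × 8.04 = 524.483 kN.
I_c = b·h³/12 = 2.68 × 3³/12 = 6.03 m⁴.
Centre of pressure: y_p = y_c + I_c/(y_c·A) = 5.98 + 6.03/(5.98 × 8.04) = 5.98 + 0.125418 = 6.10542 m along the plane.

h_p = 6.105 m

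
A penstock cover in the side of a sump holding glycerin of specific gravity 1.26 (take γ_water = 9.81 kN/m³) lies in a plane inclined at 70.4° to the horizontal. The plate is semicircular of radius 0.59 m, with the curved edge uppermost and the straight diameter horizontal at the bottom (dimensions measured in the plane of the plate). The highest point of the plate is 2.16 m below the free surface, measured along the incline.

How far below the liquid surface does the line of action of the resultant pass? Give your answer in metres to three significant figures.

γ = 1.26 × 9.81 = 12.3606 kN/m³.
Let θ = 70.4° be the plate's angle to the horizontal; measure y along the incline from where the plane meets the free surface. Vertical depth h = y·sinθ with sinθ = 0.942057.
The centroid lies 4r/(3π) = 0.250404 m above the diameter, so r − 4r/(3π) = 0.59 − 0.250404 = 0.339596 m below the topmost point, so y_c = 2.16 + 0.339596 = 2.4996 m and h_c = 2.4996 × 0.942057 = 2.35477 m.
A = πr²/2 = π × 0.59²/2 = 0.546794 m².
Resultant F = γ·h_c·A = 12.3606 × 2.35477 × 0.546794 = 15.9152 kN.
I_c = (π/8 − 8/(9π))·r⁴ = 0.109757 × 0.59⁴ = 0.0132997 m⁴.
Centre of pressure: y_p = y_c + I_c/(y_c·A) = 2.4996 + 0.0132997/(2.4996 × 0.546794) = 2.4996 + 0.00973078 = 2.50933 m along the plane.
Vertically, h_p = y_p·sinθ = 2.50933 × 0.942057 = 2.36393 m.

h_p = 2.36 m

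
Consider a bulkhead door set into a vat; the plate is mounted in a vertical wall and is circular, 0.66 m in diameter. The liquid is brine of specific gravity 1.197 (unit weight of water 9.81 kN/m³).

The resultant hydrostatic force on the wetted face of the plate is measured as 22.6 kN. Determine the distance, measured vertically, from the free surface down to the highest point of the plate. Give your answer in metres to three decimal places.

γ = 1.197 × 9.81 = 11.74257 kN/m³.
A = π(0.33)² = 0.342119 m².
From F = γ·h_c·A, the centroid depth is h_c = 22.6/(11.74257 × 0.342119) = 5.62559 m.
The centroid is at the centre, 0.33 m below the top of the plate, so the highest point sits at h_top = 5.62559 − 0.33 = 5.29559 m below the surface.

d_top ≈ 5.296 m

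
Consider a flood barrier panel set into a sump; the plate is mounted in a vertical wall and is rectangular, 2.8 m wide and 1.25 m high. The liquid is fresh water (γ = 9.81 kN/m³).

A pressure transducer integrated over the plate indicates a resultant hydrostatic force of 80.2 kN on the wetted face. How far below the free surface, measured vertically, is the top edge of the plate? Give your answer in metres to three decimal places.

d_top ≈ 1.711 m

γ = 9.81 kN/m³.
A = 2.8 × 1.25 = 3.5 m².
From F = γ·h_c·A, the centroid depth is h_c = 80.2/(9.81 × 3.5) = 2.33581 m.
The centroid lies 1.25/2 = 0.625 m below the top edge, so the top edge sits at h_top = 2.33581 − 0.625 = 1.71081 m below the surface.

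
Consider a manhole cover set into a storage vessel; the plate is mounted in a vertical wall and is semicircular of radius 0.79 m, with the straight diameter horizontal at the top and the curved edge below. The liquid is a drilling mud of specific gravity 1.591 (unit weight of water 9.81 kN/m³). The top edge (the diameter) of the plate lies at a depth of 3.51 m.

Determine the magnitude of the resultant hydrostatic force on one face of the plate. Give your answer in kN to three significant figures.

γ = 1.591 × 9.81 = 15.60771 kN/m³.
The centroid of a semicircle lies 4r/(3π) = 0.335286 m from the diameter, here below the top edge, so the centroid depth is h_c = 3.51 + 0.335286 = 3.84529 m.
A = πr²/2 = π × 0.79²/2 = 0.980334 m².
Resultant F = γ·h_c·A = 15.60771 × 3.84529 × 0.980334 = 58.8359 kN.

F ≈ 58.8 kN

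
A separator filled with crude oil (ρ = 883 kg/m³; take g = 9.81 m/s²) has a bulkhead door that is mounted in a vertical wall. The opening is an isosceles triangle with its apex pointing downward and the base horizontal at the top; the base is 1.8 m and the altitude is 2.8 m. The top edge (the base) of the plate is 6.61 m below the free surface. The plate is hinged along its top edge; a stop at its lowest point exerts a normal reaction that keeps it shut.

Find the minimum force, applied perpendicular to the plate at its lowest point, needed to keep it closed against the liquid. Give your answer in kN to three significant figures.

P ≈ 58.3 kN

γ = ρg = 883 × 9.81 / 1000 = 8.66223 kN/m³.
With the apex down, the centroid sits h/3 = 2.8/3 = 0.933333 m below the base (the top edge), so the centroid depth is h_c = 6.61 + 0.933333 = 7.54333 m.
A = ½ × 1.8 × 2.8 = 2.52 m².
Resultant F = γ·h_c·A = 8.66223 × 7.54333 × 2.52 = 164.662 kN.
I_c = b·h³/36 = 1.8 × 2.8³/36 = 1.0976 m⁴.
Centre of pressure: y_p = y_c + I_c/(y_c·A) = 7.54333 + 1.0976/(7.54333 × 2.52) = 7.54333 + 0.0577405 = 7.60107 m along the plane.
The resultant acts 0.933333 + 0.0577405 = 0.991073 m (along the plate) below the hinge at the top edge, so the moment about the hinge is M = F × 0.991073 = 164.662 × 0.991073 = 163.192 kN·m.
A normal force at the bottom, 2.8 m from the hinge, must supply this moment: P = 163.192/2.8 = 58.2829 kN.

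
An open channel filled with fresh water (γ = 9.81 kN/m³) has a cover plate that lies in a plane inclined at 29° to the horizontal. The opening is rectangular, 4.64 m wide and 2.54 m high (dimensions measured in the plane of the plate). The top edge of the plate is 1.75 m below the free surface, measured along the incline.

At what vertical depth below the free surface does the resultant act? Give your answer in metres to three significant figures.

γ = 9.81 kN/m³.
Let θ = 29° be the plate's angle to the horizontal; measure y along the incline from where the plane meets the free surface. Vertical depth h = y·sinθ with sinθ = 0.484810.
The centroid lies 2.54/2 = 1.27 m below the top edge, so y_c = 1.75 + 1.27 = 3.02 m and h_c = 3.02 × 0.484810 = 1.46413 m.
A = 4.64 × 2.54 = 11.7856 m².
Resultant F = γ·h_c·A = 9.81 × 1.46413 × 11.7856 = 169.278 kN.
I_c = b·h³/12 = 4.64 × 2.54³/12 = 6.33633 m⁴.
Centre of pressure: y_p = y_c + I_c/(y_c·A) = 3.02 + 6.33633/(3.02 × 11.7856) = 3.02 + 0.178024 = 3.19802 m along the plane.
Vertically, h_p = y_p·sinθ = 3.19802 × 0.484810 = 1.55043 m.

h_p = 1.55 m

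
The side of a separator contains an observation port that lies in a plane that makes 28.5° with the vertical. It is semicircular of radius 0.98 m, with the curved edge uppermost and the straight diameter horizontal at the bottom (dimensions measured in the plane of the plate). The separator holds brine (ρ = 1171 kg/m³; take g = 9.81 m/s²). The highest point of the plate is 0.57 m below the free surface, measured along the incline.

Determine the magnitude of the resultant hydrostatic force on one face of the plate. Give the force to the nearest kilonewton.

γ = ρg = 1171 × 9.81 / 1000 = 11.48751 kN/m³.
The plate makes 28.5° with the vertical, i.e. θ = 90° − 28.5° = 61.5° to the horizontal. Measuring y along the incline from the free-surface line, vertical depth h = y·sinθ with sinθ = 0.878817.
The centroid lies 4r/(3π) = 0.415925 m above the diameter, so r − 4r/(3π) = 0.98 − 0.415925 = 0.564075 m below the topmost point, so y_c = 0.57 + 0.564075 = 1.13407 m and h_c = 1.13407 × 0.878817 = 0.99664 m.
A = πr²/2 = π × 0.98²/2 = 1.50859 m².
Resultant F = γ·h_c·A = 11.48751 × 0.99664 × 1.50859 = 17.2717 kN.

F ≈ 17 kN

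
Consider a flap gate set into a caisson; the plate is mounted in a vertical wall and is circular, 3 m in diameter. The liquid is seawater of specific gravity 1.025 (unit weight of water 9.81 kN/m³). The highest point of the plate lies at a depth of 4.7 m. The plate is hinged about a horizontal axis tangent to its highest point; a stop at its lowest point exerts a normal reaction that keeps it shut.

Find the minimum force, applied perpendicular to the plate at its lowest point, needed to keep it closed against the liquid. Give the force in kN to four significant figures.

P ≈ 233.7 kN

γ = 1.025 × 9.81 = 10.05525 kN/m³.
The centroid is at the centre, 1.5 m below the top of the plate, so the centroid depth is h_c = 4.7 + 1.5 = 6.2 m.
A = π(1.5)² = 7.06858 m².
Resultant F = γ·h_c·A = 10.05525 × 6.2 × 7.06858 = 440.673 kN.
I_c = πr⁴/4 = π × 1.5⁴/4 = 3.97608 m⁴.
Centre of pressure: y_p = y_c + I_c/(y_c·A) = 6.2 + 3.97608/(6.2 × 7.06858) = 6.2 + 0.0907259 = 6.29073 m along the plane.
The resultant acts 1.5 + 0.0907259 = 1.59073 m (along the plate) below the hinge at the top edge, so the moment about the hinge is M = F × 1.59073 = 440.673 × 1.59073 = 700.992 kN·m.
A normal force at the bottom, 3 m from the hinge, must supply this moment: P = 700.992/3 = 233.664 kN.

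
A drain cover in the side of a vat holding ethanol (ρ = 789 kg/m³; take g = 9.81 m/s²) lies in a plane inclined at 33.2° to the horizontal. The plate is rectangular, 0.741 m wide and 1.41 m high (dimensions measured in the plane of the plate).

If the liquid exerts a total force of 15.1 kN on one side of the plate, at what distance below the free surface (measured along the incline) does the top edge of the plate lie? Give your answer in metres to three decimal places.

γ = ρg = 789 × 9.81 / 1000 = 7.74009 kN/m³.
A = 0.741 × 1.41 = 1.04481 m².
From F = γ·h_c·A, the centroid depth is h_c = 15.1/(7.74009 × 1.04481) = 1.86721 m.
Let θ = 33.2° be the plate's angle to the horizontal; measure y along the incline from where the plane meets the free surface. Vertical depth h = y·sinθ with sinθ = 0.547563.
Along the incline, y_c = h_c/sinθ = 1.86721/0.547563 = 3.41004 m.
The centroid lies 1.41/2 = 0.705 m below the top edge, so the top edge sits at y_top = 3.41004 − 0.705 = 2.70504 m along the incline.

y_top ≈ 2.705 m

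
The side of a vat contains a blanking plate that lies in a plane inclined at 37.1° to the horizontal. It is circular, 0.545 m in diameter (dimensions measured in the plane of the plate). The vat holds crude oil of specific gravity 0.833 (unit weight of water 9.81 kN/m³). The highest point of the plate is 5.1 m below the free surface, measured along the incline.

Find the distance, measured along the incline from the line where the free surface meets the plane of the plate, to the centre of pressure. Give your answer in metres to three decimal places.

γ = 0.833 × 9.81 = 8.17173 kN/m³.
Let θ = 37.1° be the plate's angle to the horizontal; measure y along the incline from where the plane meets the free surface. Vertical depth h = y·sinθ with sinθ = 0.603208.
The centroid is at the centre, 0.2725 m below the top of the plate, so y_c = 5.1 + 0.2725 = 5.3725 m and h_c = 5.3725 × 0.603208 = 3.24073 m.
A = π(0.2725)² = 0.233283 m².
Resultant F = γ·h_c·A = 8.17173 × 3.24073 × 0.233283 = 6.17789 kN.
I_c = πr⁴/4 = π × 0.2725⁴/4 = 0.00433068 m⁴.
Centre of pressure: y_p = y_c + I_c/(y_c·A) = 5.3725 + 0.00433068/(5.3725 × 0.233283) = 5.3725 + 0.00345539 = 5.37596 m along the plane.

y_p = 5.376 m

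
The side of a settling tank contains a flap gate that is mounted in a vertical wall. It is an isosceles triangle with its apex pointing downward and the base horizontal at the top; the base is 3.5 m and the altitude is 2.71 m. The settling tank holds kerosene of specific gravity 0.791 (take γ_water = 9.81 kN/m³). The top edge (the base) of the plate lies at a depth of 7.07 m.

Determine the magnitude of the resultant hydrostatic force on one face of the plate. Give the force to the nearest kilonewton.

F ≈ 293 kN

γ = 0.791 × 9.81 = 7.75971 kN/m³.
With the apex down, the centroid sits h/3 = 2.71/3 = 0.903333 m below the base (the top edge), so the centroid depth is h_c = 7.07 + 0.903333 = 7.97333 m.
A = ½ × 3.5 × 2.71 = 4.7425 m².
Resultant F = γ·h_c·A = 7.75971 × 7.97333 × 4.7425 = 293.422 kN.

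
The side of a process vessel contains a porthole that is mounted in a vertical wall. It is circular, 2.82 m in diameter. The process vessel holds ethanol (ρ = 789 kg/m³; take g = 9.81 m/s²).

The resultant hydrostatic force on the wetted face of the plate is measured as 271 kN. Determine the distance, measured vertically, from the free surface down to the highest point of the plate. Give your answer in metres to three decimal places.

d_top ≈ 4.196 m

γ = ρg = 789 × 9.81 / 1000 = 7.74009 kN/m³.
A = π(1.41)² = 6.2458 m².
From F = γ·h_c·A, the centroid depth is h_c = 271/(7.74009 × 6.2458) = 5.60577 m.
The centroid is at the centre, 1.41 m below the top of the plate, so the highest point sits at h_top = 5.60577 − 1.41 = 4.19577 m below the surface.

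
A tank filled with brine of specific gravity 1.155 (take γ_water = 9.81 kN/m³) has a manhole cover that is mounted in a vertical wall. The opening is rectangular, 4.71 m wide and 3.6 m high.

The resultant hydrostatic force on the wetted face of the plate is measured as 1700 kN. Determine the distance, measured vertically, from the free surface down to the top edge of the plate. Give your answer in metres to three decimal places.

d_top ≈ 7.049 m

γ = 1.155 × 9.81 = 11.33055 kN/m³.
A = 4.71 × 3.6 = 16.956 m².
From F = γ·h_c·A, the centroid depth is h_c = 1700/(11.33055 × 16.956) = 8.8486 m.
The centroid lies 3.6/2 = 1.8 m below the top edge, so the top edge sits at h_top = 8.8486 − 1.8 = 7.0486 m below the surface.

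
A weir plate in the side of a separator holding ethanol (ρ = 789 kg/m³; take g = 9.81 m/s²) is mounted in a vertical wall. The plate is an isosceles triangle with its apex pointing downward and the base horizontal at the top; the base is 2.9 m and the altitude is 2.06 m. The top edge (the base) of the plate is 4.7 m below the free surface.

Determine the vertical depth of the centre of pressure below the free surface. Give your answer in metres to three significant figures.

h_p = 5.43 m

γ = ρg = 789 × 9.81 / 1000 = 7.74009 kN/m³.
With the apex down, the centroid sits h/3 = 2.06/3 = 0.686667 m below the base (the top edge), so the centroid depth is h_c = 4.7 + 0.686667 = 5.38667 m.
A = ½ × 2.9 × 2.06 = 2.987 m².
Resultant F = γ·h_c·A = 7.74009 × 5.38667 × 2.987 = 124.538 kN.
I_c = b·h³/36 = 2.9 × 2.06³/36 = 0.704202 m⁴.
Centre of pressure: y_p = y_c + I_c/(y_c·A) = 5.38667 + 0.704202/(5.38667 × 2.987) = 5.38667 + 0.0437665 = 5.43044 m along the plane.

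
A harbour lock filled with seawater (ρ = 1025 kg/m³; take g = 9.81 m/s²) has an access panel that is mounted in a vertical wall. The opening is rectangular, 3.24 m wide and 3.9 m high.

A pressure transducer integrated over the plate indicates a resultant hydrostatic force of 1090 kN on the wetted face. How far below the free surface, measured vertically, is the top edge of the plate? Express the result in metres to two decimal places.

d_top ≈ 6.63 m

γ = ρg = 1025 × 9.81 / 1000 = 10.05525 kN/m³.
A = 3.24 × 3.9 = 12.636 m².
From F = γ·h_c·A, the centroid depth is h_c = 1090/(10.05525 × 12.636) = 8.57875 m.
The centroid lies 3.9/2 = 1.95 m below the top edge, so the top edge sits at h_top = 8.57875 − 1.95 = 6.62875 m below the surface.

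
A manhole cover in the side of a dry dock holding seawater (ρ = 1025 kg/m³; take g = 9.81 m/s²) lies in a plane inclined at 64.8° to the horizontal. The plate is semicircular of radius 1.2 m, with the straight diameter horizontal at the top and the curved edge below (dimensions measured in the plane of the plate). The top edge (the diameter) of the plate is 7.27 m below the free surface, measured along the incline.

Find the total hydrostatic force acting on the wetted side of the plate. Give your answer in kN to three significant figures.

γ = ρg = 1025 × 9.81 / 1000 = 10.05525 kN/m³.
Let θ = 64.8° be the plate's angle to the horizontal; measure y along the incline from where the plane meets the free surface. Vertical depth h = y·sinθ with sinθ = 0.904827.
The centroid of a semicircle lies 4r/(3π) = 0.509296 m from the diameter, here below the top edge, so y_c = 7.27 + 0.509296 = 7.7793 m and h_c = 7.7793 × 0.904827 = 7.03892 m.
A = πr²/2 = π × 1.2²/2 = 2.26195 m².
Resultant F = γ·h_c·A = 10.05525 × 7.03892 × 2.26195 = 160.097 kN.

F ≈ 160 kN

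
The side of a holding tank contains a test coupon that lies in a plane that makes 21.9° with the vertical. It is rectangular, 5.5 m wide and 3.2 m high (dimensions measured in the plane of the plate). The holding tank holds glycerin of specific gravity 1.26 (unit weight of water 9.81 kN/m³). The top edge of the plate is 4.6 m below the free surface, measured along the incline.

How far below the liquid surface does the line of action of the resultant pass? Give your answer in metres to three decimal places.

h_p = 5.880 m

γ = 1.26 × 9.81 = 12.3606 kN/m³.
The plate makes 21.9° with the vertical, i.e. θ = 90° − 21.9° = 68.1° to the horizontal. Measuring y along the incline from the free-surface line, vertical depth h = y·sinθ with sinθ = 0.927836.
The centroid lies 3.2/2 = 1.6 m below the top edge, so y_c = 4.6 + 1.6 = 6.2 m and h_c = 6.2 × 0.927836 = 5.75258 m.
A = 5.5 × 3.2 = 17.6 m².
Resultant F = γ·h_c·A = 12.3606 × 5.75258 × 17.6 = 1251.45 kN.
I_c = b·h³/12 = 5.5 × 3.2³/12 = 15.0187 m⁴.
Centre of pressure: y_p = y_c + I_c/(y_c·A) = 6.2 + 15.0187/(6.2 × 17.6) = 6.2 + 0.137635 = 6.33764 m along the plane.
Vertically, h_p = y_p·sinθ = 6.33764 × 0.927836 = 5.88029 m.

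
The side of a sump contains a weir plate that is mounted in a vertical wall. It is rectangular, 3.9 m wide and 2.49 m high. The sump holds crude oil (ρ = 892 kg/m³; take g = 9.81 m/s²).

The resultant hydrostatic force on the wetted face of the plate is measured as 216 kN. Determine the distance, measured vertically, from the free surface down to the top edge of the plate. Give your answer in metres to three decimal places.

d_top ≈ 1.297 m

γ = ρg = 892 × 9.81 / 1000 = 8.75052 kN/m³.
A = 3.9 × 2.49 = 9.711 m².
From F = γ·h_c·A, the centroid depth is h_c = 216/(8.75052 × 9.711) = 2.54189 m.
The centroid lies 2.49/2 = 1.245 m below the top edge, so the top edge sits at h_top = 2.54189 − 1.245 = 1.29689 m below the surface.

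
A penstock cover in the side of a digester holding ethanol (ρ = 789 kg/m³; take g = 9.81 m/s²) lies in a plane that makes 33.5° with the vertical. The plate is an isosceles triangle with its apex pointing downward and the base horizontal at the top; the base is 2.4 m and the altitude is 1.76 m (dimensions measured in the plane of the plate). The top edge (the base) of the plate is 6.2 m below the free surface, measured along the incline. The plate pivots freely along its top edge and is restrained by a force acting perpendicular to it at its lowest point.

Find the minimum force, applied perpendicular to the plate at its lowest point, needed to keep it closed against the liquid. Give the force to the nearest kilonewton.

P ≈ 32 kN

γ = ρg = 789 × 9.81 / 1000 = 7.74009 kN/m³.
The plate makes 33.5° with the vertical, i.e. θ = 90° − 33.5° = 56.5° to the horizontal. Measuring y along the incline from the free-surface line, vertical depth h = y·sinθ with sinθ = 0.833886.
With the apex down, the centroid sits h/3 = 1.76/3 = 0.586667 m below the base (the top edge), so y_c = 6.2 + 0.586667 = 6.78667 m and h_c = 6.78667 × 0.833886 = 5.65931 m.
A = ½ × 2.4 × 1.76 = 2.112 m².
Resultant F = γ·h_c·A = 7.74009 × 5.65931 × 2.112 = 92.5131 kN.
I_c = b·h³/36 = 2.4 × 1.76³/36 = 0.363452 m⁴.
Centre of pressure: y_p = y_c + I_c/(y_c·A) = 6.78667 + 0.363452/(6.78667 × 2.112) = 6.78667 + 0.0253569 = 6.81203 m along the plane.
The resultant acts 0.586667 + 0.0253569 = 0.612024 m (along the plate) below the hinge at the top edge, so the moment about the hinge is M = F × 0.612024 = 92.5131 × 0.612024 = 56.6202 kN·m.
A normal force at the bottom, 1.76 m from the hinge, must supply this moment: P = 56.6202/1.76 = 32.1706 kN.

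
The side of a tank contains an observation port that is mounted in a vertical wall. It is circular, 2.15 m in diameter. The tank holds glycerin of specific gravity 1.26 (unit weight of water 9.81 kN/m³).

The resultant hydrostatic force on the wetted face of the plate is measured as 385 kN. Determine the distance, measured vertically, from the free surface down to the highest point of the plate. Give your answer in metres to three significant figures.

γ = 1.26 × 9.81 = 12.3606 kN/m³.
A = π(1.075)² = 3.6305 m².
From F = γ·h_c·A, the centroid depth is h_c = 385/(12.3606 × 3.6305) = 8.57936 m.
The centroid is at the centre, 1.075 m below the top of the plate, so the highest point sits at h_top = 8.57936 − 1.075 = 7.50436 m below the surface.

d_top ≈ 7.50 m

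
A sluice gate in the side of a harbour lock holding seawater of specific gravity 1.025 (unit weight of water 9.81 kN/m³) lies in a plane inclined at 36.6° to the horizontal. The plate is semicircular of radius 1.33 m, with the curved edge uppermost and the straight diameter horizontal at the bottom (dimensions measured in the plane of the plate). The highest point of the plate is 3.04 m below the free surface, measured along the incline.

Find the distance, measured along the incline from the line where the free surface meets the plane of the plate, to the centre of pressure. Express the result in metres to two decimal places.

y_p = 3.84 m

γ = 1.025 × 9.81 = 10.05525 kN/m³.
Let θ = 36.6° be the plate's angle to the horizontal; measure y along the incline from where the plane meets the free surface. Vertical depth h = y·sinθ with sinθ = 0.596225.
The centroid lies 4r/(3π) = 0.56447 m above the diameter, so r − 4r/(3π) = 1.33 − 0.56447 = 0.76553 m below the topmost point, so y_c = 3.04 + 0.76553 = 3.80553 m and h_c = 3.80553 × 0.596225 = 2.26895 m.
A = πr²/2 = π × 1.33²/2 = 2.77858 m².
Resultant F = γ·h_c·A = 10.05525 × 2.26895 × 2.77858 = 63.3929 kN.
I_c = (π/8 − 8/(9π))·r⁴ = 0.109757 × 1.33⁴ = 0.34343 m⁴.
Centre of pressure: y_p = y_c + I_c/(y_c·A) = 3.80553 + 0.34343/(3.80553 × 2.77858) = 3.80553 + 0.0324788 = 3.83801 m along the plane.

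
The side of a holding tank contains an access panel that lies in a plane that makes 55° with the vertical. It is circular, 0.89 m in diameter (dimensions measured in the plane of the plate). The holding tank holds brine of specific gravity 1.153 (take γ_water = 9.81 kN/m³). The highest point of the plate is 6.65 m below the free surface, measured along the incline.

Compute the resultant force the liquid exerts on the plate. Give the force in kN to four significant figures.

γ = 1.153 × 9.81 = 11.31093 kN/m³.
The plate makes 55° with the vertical, i.e. θ = 90° − 55° = 35° to the horizontal. Measuring y along the incline from the free-surface line, vertical depth h = y·sinθ with sinθ = 0.573576.
The centroid is at the centre, 0.445 m below the top of the plate, so y_c = 6.65 + 0.445 = 7.095 m and h_c = 7.095 × 0.573576 = 4.06952 m.
A = π(0.445)² = 0.622114 m².
Resultant F = γ·h_c·A = 11.31093 × 4.06952 × 0.622114 = 28.6359 kN.

F ≈ 28.64 kN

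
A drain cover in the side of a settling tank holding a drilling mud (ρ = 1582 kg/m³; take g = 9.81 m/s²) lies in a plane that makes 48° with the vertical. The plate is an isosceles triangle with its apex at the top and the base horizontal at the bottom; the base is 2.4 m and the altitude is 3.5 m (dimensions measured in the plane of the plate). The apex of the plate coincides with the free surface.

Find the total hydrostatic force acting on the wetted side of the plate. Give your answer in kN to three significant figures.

F ≈ 102 kN

γ = ρg = 1582 × 9.81 / 1000 = 15.51942 kN/m³.
The plate makes 48° with the vertical, i.e. θ = 90° − 48° = 42° to the horizontal. Measuring y along the incline from the free-surface line, vertical depth h = y·sinθ with sinθ = 0.669131.
With the apex up, the centroid sits 2h/3 = 2 × 3.5/3 = 2.33333 m below the apex, so y_c = 2.33333 m and h_c = 2.33333 × 0.669131 = 1.5613 m.
A = ½ × 2.4 × 3.5 = 4.2 m².
Resultant F = γ·h_c·A = 15.51942 × 1.5613 × 4.2 = 101.768 kN.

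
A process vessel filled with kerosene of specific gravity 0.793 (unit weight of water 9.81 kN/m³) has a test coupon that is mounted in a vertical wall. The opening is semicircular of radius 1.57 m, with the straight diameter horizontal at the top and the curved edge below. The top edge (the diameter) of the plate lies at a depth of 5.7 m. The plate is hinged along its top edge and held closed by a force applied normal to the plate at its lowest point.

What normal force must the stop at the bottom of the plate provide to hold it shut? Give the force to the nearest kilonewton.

γ = 0.793 × 9.81 = 7.77933 kN/m³.
The centroid of a semicircle lies 4r/(3π) = 0.666329 m from the diameter, here below the top edge, so the centroid depth is h_c = 5.7 + 0.666329 = 6.36633 m.
A = πr²/2 = π × 1.57²/2 = 3.87186 m².
Resultant F = γ·h_c·A = 7.77933 × 6.36633 × 3.87186 = 191.757 kN.
I_c = (π/8 − 8/(9π))·r⁴ = 0.109757 × 1.57⁴ = 0.666854 m⁴.
Centre of pressure: y_p = y_c + I_c/(y_c·A) = 6.36633 + 0.666854/(6.36633 × 3.87186) = 6.36633 + 0.0270534 = 6.39338 m along the plane.
The resultant acts 0.666329 + 0.0270534 = 0.693382 m (along the plate) below the hinge at the top edge, so the moment about the hinge is M = F × 0.693382 = 191.757 × 0.693382 = 132.961 kN·m.
A normal force at the bottom, 1.57 m from the hinge, must supply this moment: P = 132.961/1.57 = 84.6885 kN.

P ≈ 85 kN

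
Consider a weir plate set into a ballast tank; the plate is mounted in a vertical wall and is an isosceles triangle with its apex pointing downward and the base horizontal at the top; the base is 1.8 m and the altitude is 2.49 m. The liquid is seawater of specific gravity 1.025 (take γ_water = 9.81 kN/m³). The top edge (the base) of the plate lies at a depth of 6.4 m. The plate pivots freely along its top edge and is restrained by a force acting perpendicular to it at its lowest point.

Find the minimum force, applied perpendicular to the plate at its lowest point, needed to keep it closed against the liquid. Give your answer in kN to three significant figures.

P ≈ 57.4 kN

γ = 1.025 × 9.81 = 10.05525 kN/m³.
With the apex down, the centroid sits h/3 = 2.49/3 = 0.83 m below the base (the top edge), so the centroid depth is h_c = 6.4 + 0.83 = 7.23 m.
A = ½ × 1.8 × 2.49 = 2.241 m².
Resultant F = γ·h_c·A = 10.05525 × 7.23 × 2.241 = 162.919 kN.
I_c = b·h³/36 = 1.8 × 2.49³/36 = 0.771912 m⁴.
Centre of pressure: y_p = y_c + I_c/(y_c·A) = 7.23 + 0.771912/(7.23 × 2.241) = 7.23 + 0.0476417 = 7.27764 m along the plane.
The resultant acts 0.83 + 0.0476417 = 0.877642 m (along the plate) below the hinge at the top edge, so the moment about the hinge is M = F × 0.877642 = 162.919 × 0.877642 = 142.985 kN·m.
A normal force at the bottom, 2.49 m from the hinge, must supply this moment: P = 142.985/2.49 = 57.4237 kN.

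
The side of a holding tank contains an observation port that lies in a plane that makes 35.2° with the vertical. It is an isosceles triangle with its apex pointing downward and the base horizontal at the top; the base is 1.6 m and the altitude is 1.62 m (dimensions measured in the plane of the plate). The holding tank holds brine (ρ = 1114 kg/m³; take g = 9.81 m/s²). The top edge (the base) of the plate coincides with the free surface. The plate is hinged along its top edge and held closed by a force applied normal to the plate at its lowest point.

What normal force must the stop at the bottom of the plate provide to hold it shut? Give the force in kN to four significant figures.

P ≈ 3.125 kN

γ = ρg = 1114 × 9.81 / 1000 = 10.92834 kN/m³.
The plate makes 35.2° with the vertical, i.e. θ = 90° − 35.2° = 54.8° to the horizontal. Measuring y along the incline from the free-surface line, vertical depth h = y·sinθ with sinθ = 0.817145.
With the apex down, the centroid sits h/3 = 1.62/3 = 0.54 m below the base (the top edge), so y_c = 0.54 m and h_c = 0.54 × 0.817145 = 0.441258 m.
A = ½ × 1.6 × 1.62 = 1.296 m².
Resultant F = γ·h_c·A = 10.92834 × 0.441258 × 1.296 = 6.24959 kN.
I_c = b·h³/36 = 1.6 × 1.62³/36 = 0.188957 m⁴.
Centre of pressure: y_p = y_c + I_c/(y_c·A) = 0.54 + 0.188957/(0.54 × 1.296) = 0.54 + 0.27 = 0.81 m along the plane.
The resultant acts 0.54 + 0.27 = 0.81 m (along the plate) below the hinge at the top edge, so the moment about the hinge is M = F × 0.81 = 6.24959 × 0.81 = 5.06217 kN·m.
A normal force at the bottom, 1.62 m from the hinge, must supply this moment: P = 5.06217/1.62 = 3.1248 kN.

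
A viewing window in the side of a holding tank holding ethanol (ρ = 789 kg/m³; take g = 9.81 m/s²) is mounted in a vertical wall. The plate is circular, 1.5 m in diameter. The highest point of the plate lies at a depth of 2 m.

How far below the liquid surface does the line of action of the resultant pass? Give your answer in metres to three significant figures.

h_p = 2.80 m

γ = ρg = 789 × 9.81 / 1000 = 7.74009 kN/m³.
The centroid is at the centre, 0.75 m below the top of the plate, so the centroid depth is h_c = 2 + 0.75 = 2.75 m.
A = π(0.75)² = 1.76715 m².
Resultant F = γ·h_c·A = 7.74009 × 2.75 × 1.76715 = 37.6142 kN.
I_c = πr⁴/4 = π × 0.75⁴/4 = 0.248505 m⁴.
Centre of pressure: y_p = y_c + I_c/(y_c·A) = 2.75 + 0.248505/(2.75 × 1.76715) = 2.75 + 0.0511363 = 2.80114 m along the plane.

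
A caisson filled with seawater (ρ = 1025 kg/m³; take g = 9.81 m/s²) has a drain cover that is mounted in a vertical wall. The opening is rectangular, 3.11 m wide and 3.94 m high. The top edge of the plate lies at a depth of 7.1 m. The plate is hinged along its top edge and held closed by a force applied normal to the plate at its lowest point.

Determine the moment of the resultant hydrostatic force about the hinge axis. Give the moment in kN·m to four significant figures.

γ = ρg = 1025 × 9.81 / 1000 = 10.05525 kN/m³.
The centroid lies 3.94/2 = 1.97 m below the top edge, so the centroid depth is h_c = 7.1 + 1.97 = 9.07 m.
A = 3.11 × 3.94 = 12.2534 m².
Resultant F = γ·h_c·A = 10.05525 × 9.07 × 12.2534 = 1117.52 kN.
I_c = b·h³/12 = 3.11 × 3.94³/12 = 15.8514 m⁴.
Centre of pressure: y_p = y_c + I_c/(y_c·A) = 9.07 + 15.8514/(9.07 × 12.2534) = 9.07 + 0.142628 = 9.21263 m along the plane.
The resultant acts 1.97 + 0.142628 = 2.11263 m (along the plate) below the hinge at the top edge, so the moment about the hinge is M = F × 2.11263 = 1117.52 × 2.11263 = 2360.91 kN·m.

M ≈ 2361 kN·m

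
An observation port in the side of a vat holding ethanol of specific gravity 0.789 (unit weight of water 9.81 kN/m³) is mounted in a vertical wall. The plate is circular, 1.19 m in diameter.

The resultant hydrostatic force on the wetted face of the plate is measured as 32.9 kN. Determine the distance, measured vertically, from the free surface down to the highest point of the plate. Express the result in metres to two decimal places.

γ = 0.789 × 9.81 = 7.74009 kN/m³.
A = π(0.595)² = 1.1122 m².
From F = γ·h_c·A, the centroid depth is h_c = 32.9/(7.74009 × 1.1122) = 3.82179 m.
The centroid is at the centre, 0.595 m below the top of the plate, so the highest point sits at h_top = 3.82179 − 0.595 = 3.22679 m below the surface.

d_top ≈ 3.23 m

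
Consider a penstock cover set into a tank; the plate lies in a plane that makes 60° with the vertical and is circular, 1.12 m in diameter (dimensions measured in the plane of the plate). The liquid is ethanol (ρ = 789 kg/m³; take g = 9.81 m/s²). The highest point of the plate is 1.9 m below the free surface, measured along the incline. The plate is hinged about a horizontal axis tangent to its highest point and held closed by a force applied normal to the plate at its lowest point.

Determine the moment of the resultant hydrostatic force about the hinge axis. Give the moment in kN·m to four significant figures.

M ≈ 5.551 kN·m

γ = ρg = 789 × 9.81 / 1000 = 7.74009 kN/m³.
The plate makes 60° with the vertical, i.e. θ = 90° − 60° = 30° to the horizontal. Measuring y along the incline from the free-surface line, vertical depth h = y·sinθ with sinθ = 0.500000.
The centroid is at the centre, 0.56 m below the top of the plate, so y_c = 1.9 + 0.56 = 2.46 m and h_c = 2.46 × 0.500000 = 1.23 m.
A = π(0.56)² = 0.985203 m².
Resultant F = γ·h_c·A = 7.74009 × 1.23 × 0.985203 = 9.37944 kN.
I_c = πr⁴/4 = π × 0.56⁴/4 = 0.07724 m⁴.
Centre of pressure: y_p = y_c + I_c/(y_c·A) = 2.46 + 0.07724/(2.46 × 0.985203) = 2.46 + 0.03187 = 2.49187 m along the plane.
The resultant acts 0.56 + 0.03187 = 0.59187 m (along the plate) below the hinge at the top edge, so the moment about the hinge is M = F × 0.59187 = 9.37944 × 0.59187 = 5.55141 kN·m.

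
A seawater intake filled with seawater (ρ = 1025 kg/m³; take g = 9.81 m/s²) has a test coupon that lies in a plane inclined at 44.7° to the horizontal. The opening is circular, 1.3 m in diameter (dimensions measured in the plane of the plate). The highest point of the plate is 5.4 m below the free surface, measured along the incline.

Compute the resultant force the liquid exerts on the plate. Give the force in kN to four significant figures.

γ = ρg = 1025 × 9.81 / 1000 = 10.05525 kN/m³.
Let θ = 44.7° be the plate's angle to the horizontal; measure y along the incline from where the plane meets the free surface. Vertical depth h = y·sinθ with sinθ = 0.703395.
The centroid is at the centre, 0.65 m below the top of the plate, so y_c = 5.4 + 0.65 = 6.05 m and h_c = 6.05 × 0.703395 = 4.25554 m.
A = π(0.65)² = 1.32732 m².
Resultant F = γ·h_c·A = 10.05525 × 4.25554 × 1.32732 = 56.7967 kN.

F ≈ 56.80 kN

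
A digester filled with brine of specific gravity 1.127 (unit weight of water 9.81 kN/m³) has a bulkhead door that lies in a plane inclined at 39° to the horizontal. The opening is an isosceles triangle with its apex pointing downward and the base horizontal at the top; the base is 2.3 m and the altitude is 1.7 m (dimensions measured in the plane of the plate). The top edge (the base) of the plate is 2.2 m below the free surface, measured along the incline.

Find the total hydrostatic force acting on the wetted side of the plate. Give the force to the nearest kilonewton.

F ≈ 38 kN

γ = 1.127 × 9.81 = 11.05587 kN/m³.
Let θ = 39° be the plate's angle to the horizontal; measure y along the incline from where the plane meets the free surface. Vertical depth h = y·sinθ with sinθ = 0.629320.
With the apex down, the centroid sits h/3 = 1.7/3 = 0.566667 m below the base (the top edge), so y_c = 2.2 + 0.566667 = 2.76667 m and h_c = 2.76667 × 0.629320 = 1.74112 m.
A = ½ × 2.3 × 1.7 = 1.955 m².
Resultant F = γ·h_c·A = 11.05587 × 1.74112 × 1.955 = 37.633 kN.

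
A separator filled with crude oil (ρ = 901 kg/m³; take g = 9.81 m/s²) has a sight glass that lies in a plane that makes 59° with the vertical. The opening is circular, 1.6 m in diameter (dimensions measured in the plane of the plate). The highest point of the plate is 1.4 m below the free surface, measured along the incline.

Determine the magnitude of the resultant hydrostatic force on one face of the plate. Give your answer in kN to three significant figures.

F ≈ 20.1 kN

γ = ρg = 901 × 9.81 / 1000 = 8.83881 kN/m³.
The plate makes 59° with the vertical, i.e. θ = 90° − 59° = 31° to the horizontal. Measuring y along the incline from the free-surface line, vertical depth h = y·sinθ with sinθ = 0.515038.
The centroid is at the centre, 0.8 m below the top of the plate, so y_c = 1.4 + 0.8 = 2.2 m and h_c = 2.2 × 0.515038 = 1.13308 m.
A = π(0.8)² = 2.01062 m².
Resultant F = γ·h_c·A = 8.83881 × 1.13308 × 2.01062 = 20.1365 kN.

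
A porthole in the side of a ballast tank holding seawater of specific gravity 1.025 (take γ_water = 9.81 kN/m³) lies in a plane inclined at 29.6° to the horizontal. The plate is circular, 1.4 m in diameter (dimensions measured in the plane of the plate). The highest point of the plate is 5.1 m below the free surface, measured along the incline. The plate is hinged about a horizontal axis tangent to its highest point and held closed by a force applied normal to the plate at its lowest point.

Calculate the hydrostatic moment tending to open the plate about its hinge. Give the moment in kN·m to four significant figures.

M ≈ 31.98 kN·m

γ = 1.025 × 9.81 = 10.05525 kN/m³.
Let θ = 29.6° be the plate's angle to the horizontal; measure y along the incline from where the plane meets the free surface. Vertical depth h = y·sinθ with sinθ = 0.493942.
The centroid is at the centre, 0.7 m below the top of the plate, so y_c = 5.1 + 0.7 = 5.8 m and h_c = 5.8 × 0.493942 = 2.86486 m.
A = π(0.7)² = 1.53938 m².
Resultant F = γ·h_c·A = 10.05525 × 2.86486 × 1.53938 = 44.3447 kN.
I_c = πr⁴/4 = π × 0.7⁴/4 = 0.188574 m⁴.
Centre of pressure: y_p = y_c + I_c/(y_c·A) = 5.8 + 0.188574/(5.8 × 1.53938) = 5.8 + 0.0211207 = 5.82112 m along the plane.
The resultant acts 0.7 + 0.0211207 = 0.721121 m (along the plate) below the hinge at the top edge, so the moment about the hinge is M = F × 0.721121 = 44.3447 × 0.721121 = 31.9779 kN·m.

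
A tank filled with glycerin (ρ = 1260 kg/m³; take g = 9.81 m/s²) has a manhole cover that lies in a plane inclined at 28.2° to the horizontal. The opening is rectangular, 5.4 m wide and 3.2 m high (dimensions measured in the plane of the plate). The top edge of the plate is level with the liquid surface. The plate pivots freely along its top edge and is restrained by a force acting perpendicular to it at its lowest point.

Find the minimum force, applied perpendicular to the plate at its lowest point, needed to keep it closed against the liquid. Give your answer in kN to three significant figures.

P ≈ 108 kN

γ = ρg = 1260 × 9.81 / 1000 = 12.3606 kN/m³.
Let θ = 28.2° be the plate's angle to the horizontal; measure y along the incline from where the plane meets the free surface. Vertical depth h = y·sinθ with sinθ = 0.472551.
The centroid lies 3.2/2 = 1.6 m below the top edge, so y_c = 1.6 m and h_c = 1.6 × 0.472551 = 0.756082 m.
A = 5.4 × 3.2 = 17.28 m².
Resultant F = γ·h_c·A = 12.3606 × 0.756082 × 17.28 = 161.492 kN.
I_c = b·h³/12 = 5.4 × 3.2³/12 = 14.7456 m⁴.
Centre of pressure: y_p = y_c + I_c/(y_c·A) = 1.6 + 14.7456/(1.6 × 17.28) = 1.6 + 0.533333 = 2.13333 m along the plane.
The resultant acts 1.6 + 0.533333 = 2.13333 m (along the plate) below the hinge at the top edge, so the moment about the hinge is M = F × 2.13333 = 161.492 × 2.13333 = 344.516 kN·m.
A normal force at the bottom, 3.2 m from the hinge, must supply this moment: P = 344.516/3.2 = 107.661 kN.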